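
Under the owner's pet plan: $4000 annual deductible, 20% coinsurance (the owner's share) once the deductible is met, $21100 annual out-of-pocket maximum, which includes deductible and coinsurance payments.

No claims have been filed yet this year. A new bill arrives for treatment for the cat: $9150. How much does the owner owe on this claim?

Deductible not yet touched, so the first $4000 of the bill goes to the deductible.
After the $4000 deductible portion, $9150 − $4000 = $5150 is subject to coinsurance.
Owner's 20% share of $5150 is $1030.
That puts the owner's cost at $4000 + $1030 = $5030 before any cap.
Cumulative spending $0 + $5030 = $5030 stays under the $21100 maximum.

$5030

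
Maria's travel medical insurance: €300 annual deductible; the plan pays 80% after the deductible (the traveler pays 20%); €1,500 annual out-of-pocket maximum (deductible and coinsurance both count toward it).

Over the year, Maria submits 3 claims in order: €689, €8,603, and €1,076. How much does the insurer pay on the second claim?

Claim 1 — €689: deductible takes €300, €389 remains; coinsurance €389 × 20% = €77.80. Traveler owes €377.80 (running OOP €377.80). Plan pays €689 − €377.80 = €311.20.
Claim 2 — €8,603: 20% coinsurance on €8,603 = €1,720.60. That would push OOP to €2,098.40, over the €1,500 cap, so traveler pays €1,500 − €377.80 = €1,122.20. Insurer: €8,603 − €1,122.20 = €7,480.80.

€7,480.80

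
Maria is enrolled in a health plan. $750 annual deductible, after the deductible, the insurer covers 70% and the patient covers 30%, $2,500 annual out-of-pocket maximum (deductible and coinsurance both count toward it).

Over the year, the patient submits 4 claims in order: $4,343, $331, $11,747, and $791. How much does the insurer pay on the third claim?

$11,174.20

Claim 1 — $4,343: deductible takes $750, $3,593 remains; coinsurance $3,593 × 30% = $1,077.90. Patient owes $1,827.90 (running OOP $1,827.90). Plan pays $4,343 − $1,827.90 = $2,515.10.
Claim 2 — $331: deductible already satisfied, so patient's share is 30% × $331 = $99.30. Patient owes $99.30 (running OOP $1,927.20). Plan pays $331 − $99.30 = $231.70.
Claim 3 — $11,747: deductible met; 30% of $11,747 = $3,524.10. That would push OOP to $5,451.30, over the $2,500 cap, so patient pays $2,500 − $1,927.20 = $572.80. Insurer: $11,747 − $572.80 = $11,174.20.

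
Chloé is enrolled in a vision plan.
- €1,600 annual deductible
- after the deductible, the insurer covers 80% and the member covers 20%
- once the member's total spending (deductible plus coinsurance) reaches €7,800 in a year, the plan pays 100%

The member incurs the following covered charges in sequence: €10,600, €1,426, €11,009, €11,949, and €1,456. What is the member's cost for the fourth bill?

#1 (€10,600): deductible takes €1,600, €9,000 remains; coinsurance €9,000 × 20% = €1,800. Member pays €3,400; OOP now €3,400.
#2 (€1,426): deductible already satisfied, so member's share is 20% × €1,426 = €285.20. Member owes €285.20 (running OOP €3,685.20).
#3 (€11,009): 20% coinsurance on €11,009 = €2,201.80. Member owes €2,201.80 (running OOP €5,887).
#4 (€11,949): deductible already satisfied, so member's share is 20% × €11,949 = €2,389.80. That would push OOP to €8,276.80, over the €7,800 cap, so member pays €7,800 − €5,887 = €1,913.

€1,913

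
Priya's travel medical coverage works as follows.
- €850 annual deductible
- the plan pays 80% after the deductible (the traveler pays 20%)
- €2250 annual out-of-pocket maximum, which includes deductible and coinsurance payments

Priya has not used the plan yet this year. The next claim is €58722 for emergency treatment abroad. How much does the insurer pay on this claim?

€56472

Deductible not yet touched, so the first €850 of the bill goes to the deductible.
That leaves €58722 − €850 = €57872 for coinsurance.
20% of €57872 = €11574.40 falls to the traveler.
Traveler responsibility before any cap: €850 + €11574.40 = €12424.40.
That would bring total out-of-pocket to €12424.40, past the €2250 cap. The traveler is capped at €2250 − €0 = €2250 on this claim.
The insurer covers the remainder: €58722 − €2250 = €56472.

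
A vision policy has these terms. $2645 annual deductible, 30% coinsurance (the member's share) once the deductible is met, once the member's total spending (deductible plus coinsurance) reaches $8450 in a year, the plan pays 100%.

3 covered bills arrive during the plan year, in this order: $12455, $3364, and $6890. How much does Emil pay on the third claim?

Bill 1, $12455: $2645 finishes the deductible; $9810 goes to coinsurance; member's 30% is $2943. Member pays $5588; OOP now $5588.
Bill 2, $3364: deductible already satisfied, so member's share is 30% × $3364 = $1009.20. Member pays $1009.20; OOP now $6597.20.
Bill 3, $6890: deductible met; 30% of $6890 = $2067. That would push OOP to $8664.20, over the $8450 cap, so member pays $8450 − $6597.20 = $1852.80.

$1852.80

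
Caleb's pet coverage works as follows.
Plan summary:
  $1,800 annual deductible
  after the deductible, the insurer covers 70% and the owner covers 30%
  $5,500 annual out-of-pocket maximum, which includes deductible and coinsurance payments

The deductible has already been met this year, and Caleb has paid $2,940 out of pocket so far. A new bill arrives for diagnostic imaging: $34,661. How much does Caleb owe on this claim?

With the deductible met, the entire $34,661 is subject to coinsurance.
Owner's 30% share of $34,661 is $10,398.30.
Year-to-date out-of-pocket would reach $2,940 + $10,398.30 = $13,338.30, above the $5,500 maximum, so the owner pays only $5,500 − $2,940 = $2,560.

$2,560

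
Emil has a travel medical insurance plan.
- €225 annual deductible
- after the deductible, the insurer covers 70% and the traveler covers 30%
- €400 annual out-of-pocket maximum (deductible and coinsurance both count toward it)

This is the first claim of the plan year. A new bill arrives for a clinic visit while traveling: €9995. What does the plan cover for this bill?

€9595

Deductible not yet touched, so the first €225 of the bill goes to the deductible.
That leaves €9995 − €225 = €9770 for coinsurance.
Coinsurance: €9770 × 30% = €2931.
Traveler responsibility before any cap: €225 + €2931 = €3156.
That would bring total out-of-pocket to €3156, past the €400 cap. The traveler is capped at €400 − €0 = €400 on this claim.
Insurer pays the balance: €9995 − €400 = €9595.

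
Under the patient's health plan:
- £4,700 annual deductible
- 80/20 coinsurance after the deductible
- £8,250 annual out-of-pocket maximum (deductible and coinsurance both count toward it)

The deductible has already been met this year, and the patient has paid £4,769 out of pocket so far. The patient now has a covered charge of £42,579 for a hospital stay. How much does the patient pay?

£3,481

The deductible is already satisfied, so the full bill goes to coinsurance.
Coinsurance: £42,579 × 20% = £8,515.80.
Adding £8,515.80 to the £4,769 already spent would give £13,284.80, which exceeds the £8,250 cap; the patient pays just £8,250 − £4,769 = £3,481.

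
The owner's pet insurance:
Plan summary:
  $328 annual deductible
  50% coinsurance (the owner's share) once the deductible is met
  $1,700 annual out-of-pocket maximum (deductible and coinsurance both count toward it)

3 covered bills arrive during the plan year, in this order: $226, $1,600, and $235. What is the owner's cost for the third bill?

Bill 1, $226: all of it applies to the deductible. Owner owes $226 (running OOP $226).
Bill 2, $1,600: $102 to deductible, leaving $1,498; coinsurance $1,498 × 50% = $749. Cost to owner: $851. OOP to date $1,077.
Bill 3, $235: deductible already satisfied, so owner's share is 50% × $235 = $117.50. Cost to owner: $117.50. OOP to date $1,194.50.

$117.50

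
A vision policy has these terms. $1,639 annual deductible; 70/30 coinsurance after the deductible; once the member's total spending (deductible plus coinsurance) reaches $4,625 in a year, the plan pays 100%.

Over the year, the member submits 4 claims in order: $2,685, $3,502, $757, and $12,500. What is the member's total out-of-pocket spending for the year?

#1 ($2,685): $1,639 finishes the deductible; $1,046 goes to coinsurance; coinsurance $1,046 × 30% = $313.80. Member owes $1,952.80 (running OOP $1,952.80).
#2 ($3,502): deductible already satisfied, so member's share is 30% × $3,502 = $1,050.60. Cost to member: $1,050.60. OOP to date $3,003.40.
#3 ($757): 30% coinsurance on $757 = $227.10. Cost to member: $227.10. OOP to date $3,230.50.
#4 ($12,500): deductible met; 30% of $12,500 = $3,750. Adding that to $3,230.50 gives $6,980.50, past the $4,625 cap; member pays only $4,625 − $3,230.50 = $1,394.50.
Summing the member's payments: $1,952.80 + $1,050.60 + $227.10 + $1,394.50 = $4,625.

$4,625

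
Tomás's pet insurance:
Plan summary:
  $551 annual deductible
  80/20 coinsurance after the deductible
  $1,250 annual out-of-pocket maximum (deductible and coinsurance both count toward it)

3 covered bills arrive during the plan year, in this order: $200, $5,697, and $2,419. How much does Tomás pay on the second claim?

Claim 1 ($200): fully absorbed by the deductible. Owner pays $200; OOP now $200.
Claim 2 ($5,697): $351 to deductible, leaving $5,346; coinsurance $5,346 × 20% = $1,069.20. Deductible plus coinsurance: $351 + $1,069.20 = $1,420.20. OOP would hit $1,620.20 > $1,250, so the cap limits the owner to $1,250 − $200 = $1,050.

$1,050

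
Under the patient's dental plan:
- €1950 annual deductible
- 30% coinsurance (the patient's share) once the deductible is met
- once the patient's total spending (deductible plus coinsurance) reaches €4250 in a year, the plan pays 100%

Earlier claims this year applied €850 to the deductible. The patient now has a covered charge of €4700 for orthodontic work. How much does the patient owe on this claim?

€2180

€850 of the €1950 deductible is already met, leaving €1100.
That leaves €4700 − €1100 = €3600 for coinsurance.
Patient's 30% share of €3600 is €1080.
So the patient owes €1100 + €1080 = €2180 before any cap.
Total out-of-pocket so far would be €850 + €2180 = €3030, below the €4250 cap — no reduction.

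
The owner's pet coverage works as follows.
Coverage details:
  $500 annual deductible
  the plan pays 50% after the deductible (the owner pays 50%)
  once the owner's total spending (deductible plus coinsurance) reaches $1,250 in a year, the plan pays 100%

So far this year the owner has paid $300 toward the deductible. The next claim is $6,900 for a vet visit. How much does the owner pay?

$950

Remaining deductible: $500 − $300 = $200.
The remaining $6,700 (= $6,900 − $200) moves to coinsurance.
Coinsurance: $6,700 × 50% = $3,350.
Owner responsibility before any cap: $200 + $3,350 = $3,550.
Year-to-date out-of-pocket would reach $300 + $3,550 = $3,850, above the $1,250 maximum, so the owner pays only $1,250 − $300 = $950.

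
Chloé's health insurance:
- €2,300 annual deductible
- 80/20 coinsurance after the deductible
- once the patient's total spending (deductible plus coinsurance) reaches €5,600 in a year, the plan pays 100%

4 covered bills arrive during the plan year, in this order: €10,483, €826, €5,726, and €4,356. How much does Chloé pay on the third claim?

€1,145.20

Claim 1 (€10,483): €2,300 to deductible, leaving €8,183; patient's 20% is €1,636.60. Patient pays €3,936.60; OOP now €3,936.60.
Claim 2 (€826): 20% coinsurance on €826 = €165.20. Patient owes €165.20 (running OOP €4,101.80).
Claim 3 (€5,726): 20% coinsurance on €5,726 = €1,145.20. Patient owes €1,145.20 (running OOP €5,247).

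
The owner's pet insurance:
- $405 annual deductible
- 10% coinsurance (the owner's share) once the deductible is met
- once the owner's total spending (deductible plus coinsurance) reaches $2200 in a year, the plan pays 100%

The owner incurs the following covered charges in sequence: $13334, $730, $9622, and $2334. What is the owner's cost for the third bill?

#1 ($13334): $405 finishes the deductible; $12929 goes to coinsurance; 10% of $12929 = $1292.90. Cost to owner: $1697.90. OOP to date $1697.90.
#2 ($730): 10% coinsurance on $730 = $73. Owner owes $73 (running OOP $1770.90).
#3 ($9622): deductible met; 10% of $9622 = $962.20. Adding that to $1770.90 gives $2733.10, past the $2200 cap; owner pays only $2200 − $1770.90 = $429.10.

$429.10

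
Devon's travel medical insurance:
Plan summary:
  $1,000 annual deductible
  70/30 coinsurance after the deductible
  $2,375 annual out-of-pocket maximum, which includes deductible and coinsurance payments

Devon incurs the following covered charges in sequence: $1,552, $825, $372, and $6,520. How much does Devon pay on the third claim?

$111.60

Claim 1 ($1,552): $1,000 finishes the deductible; $552 goes to coinsurance; 30% of $552 = $165.60. Traveler pays $1,165.60; OOP now $1,165.60.
Claim 2 ($825): 30% coinsurance on $825 = $247.50. Traveler owes $247.50 (running OOP $1,413.10).
Claim 3 ($372): deductible met; 30% of $372 = $111.60. Cost to traveler: $111.60. OOP to date $1,524.70.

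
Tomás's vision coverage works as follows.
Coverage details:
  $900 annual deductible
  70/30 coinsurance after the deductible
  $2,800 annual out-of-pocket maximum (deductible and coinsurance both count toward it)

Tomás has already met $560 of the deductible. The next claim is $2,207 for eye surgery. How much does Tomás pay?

$560 of the $900 deductible is already met, leaving $340.
After the $340 deductible portion, $2,207 − $340 = $1,867 is subject to coinsurance.
Member's 30% share of $1,867 is $560.10.
So the member owes $340 + $560.10 = $900.10 before any cap.
Cumulative spending $560 + $900.10 = $1,460.10 stays under the $2,800 maximum.

$900.10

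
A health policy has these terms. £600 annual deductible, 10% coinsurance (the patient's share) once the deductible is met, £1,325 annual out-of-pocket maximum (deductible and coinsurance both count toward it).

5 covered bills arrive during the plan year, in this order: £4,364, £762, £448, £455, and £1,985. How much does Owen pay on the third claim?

#1 (£4,364): deductible takes £600, £3,764 remains; 10% of £3,764 = £376.40. Patient owes £976.40 (running OOP £976.40).
#2 (£762): deductible already satisfied, so patient's share is 10% × £762 = £76.20. Cost to patient: £76.20. OOP to date £1,052.60.
#3 (£448): deductible already satisfied, so patient's share is 10% × £448 = £44.80. Patient owes £44.80 (running OOP £1,097.40).

£44.80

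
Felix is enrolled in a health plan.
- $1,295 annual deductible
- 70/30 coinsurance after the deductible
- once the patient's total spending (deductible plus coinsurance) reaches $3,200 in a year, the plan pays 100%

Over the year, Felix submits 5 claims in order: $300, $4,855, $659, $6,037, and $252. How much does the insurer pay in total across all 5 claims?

#1 ($300): fully absorbed by the deductible. Patient owes $300 (running OOP $300). Plan pays $300 − $300 = $0.
#2 ($4,855): $995 to deductible, leaving $3,860; coinsurance $3,860 × 30% = $1,158. Patient owes $2,153 (running OOP $2,453). Plan pays $4,855 − $2,153 = $2,702.
#3 ($659): deductible met; 30% of $659 = $197.70. Patient pays $197.70; OOP now $2,650.70. Insurer: $659 − $197.70 = $461.30.
#4 ($6,037): deductible met; 30% of $6,037 = $1,811.10. Adding that to $2,650.70 gives $4,461.80, past the $3,200 cap; patient pays only $3,200 − $2,650.70 = $549.30. Insurer: $6,037 − $549.30 = $5,487.70.
#5 ($252): 30% coinsurance on $252 = $75.60. Adding that to $3,200 gives $3,275.60, past the $3,200 cap; patient pays only $3,200 − $3,200 = $0. Insurer: $252 − $0 = $252.
Insurer total: $0 + $2,702 + $461.30 + $5,487.70 + $252 = $8,903.

$8,903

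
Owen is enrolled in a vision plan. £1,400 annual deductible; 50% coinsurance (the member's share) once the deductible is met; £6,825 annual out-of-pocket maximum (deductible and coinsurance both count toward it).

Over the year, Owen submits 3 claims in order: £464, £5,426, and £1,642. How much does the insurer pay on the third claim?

£821

Bill 1, £464: all of it applies to the deductible. Cost to member: £464. OOP to date £464. Insurer: £464 − £464 = £0.
Bill 2, £5,426: £936 to deductible, leaving £4,490; member's 50% is £2,245. Cost to member: £3,181. OOP to date £3,645. Insurer: £5,426 − £3,181 = £2,245.
Bill 3, £1,642: deductible already satisfied, so member's share is 50% × £1,642 = £821. Member owes £821 (running OOP £4,466). Plan pays £1,642 − £821 = £821.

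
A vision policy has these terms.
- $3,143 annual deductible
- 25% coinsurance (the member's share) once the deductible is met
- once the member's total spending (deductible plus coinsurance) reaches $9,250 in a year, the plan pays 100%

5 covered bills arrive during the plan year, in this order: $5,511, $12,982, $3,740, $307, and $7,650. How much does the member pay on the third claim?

#1 ($5,511): deductible takes $3,143, $2,368 remains; 25% of $2,368 = $592. Member pays $3,735; OOP now $3,735.
#2 ($12,982): deductible met; 25% of $12,982 = $3,245.50. Member pays $3,245.50; OOP now $6,980.50.
#3 ($3,740): 25% coinsurance on $3,740 = $935. Member pays $935; OOP now $7,915.50.

$935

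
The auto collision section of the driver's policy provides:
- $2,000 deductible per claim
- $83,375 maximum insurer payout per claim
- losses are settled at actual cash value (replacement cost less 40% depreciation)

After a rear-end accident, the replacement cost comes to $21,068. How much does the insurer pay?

$10,640.80

Depreciate 40%: the covered value is $21,068 × 0.6 = $12,640.80.
After the deductible, $12,640.80 − $2,000 = $10,640.80 remains.
That's under the $83,375 cap, so the insurer reimburses the full $10,640.80.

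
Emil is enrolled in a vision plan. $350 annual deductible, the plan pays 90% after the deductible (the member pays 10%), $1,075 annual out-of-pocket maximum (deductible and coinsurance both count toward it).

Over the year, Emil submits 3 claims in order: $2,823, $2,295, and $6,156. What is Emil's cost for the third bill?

$248.20

#1 ($2,823): $350 finishes the deductible; $2,473 goes to coinsurance; 10% of $2,473 = $247.30. Member owes $597.30 (running OOP $597.30).
#2 ($2,295): deductible met; 10% of $2,295 = $229.50. Member owes $229.50 (running OOP $826.80).
#3 ($6,156): deductible met; 10% of $6,156 = $615.60. Adding that to $826.80 gives $1,442.40, past the $1,075 cap; member pays only $1,075 − $826.80 = $248.20.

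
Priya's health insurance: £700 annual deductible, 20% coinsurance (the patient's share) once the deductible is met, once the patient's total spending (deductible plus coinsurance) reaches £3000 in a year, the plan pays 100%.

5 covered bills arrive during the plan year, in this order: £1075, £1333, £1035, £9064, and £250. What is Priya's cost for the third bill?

#1 (£1075): deductible takes £700, £375 remains; 20% of £375 = £75. Patient pays £775; OOP now £775.
#2 (£1333): deductible already satisfied, so patient's share is 20% × £1333 = £266.60. Patient pays £266.60; OOP now £1041.60.
#3 (£1035): 20% coinsurance on £1035 = £207. Patient owes £207 (running OOP £1248.60).

£207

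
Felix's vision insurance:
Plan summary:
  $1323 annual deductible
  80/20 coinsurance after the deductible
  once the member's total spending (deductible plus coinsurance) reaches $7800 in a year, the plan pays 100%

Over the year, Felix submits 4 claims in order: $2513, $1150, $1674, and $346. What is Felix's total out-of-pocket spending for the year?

Claim 1 ($2513): $1323 finishes the deductible; $1190 goes to coinsurance; coinsurance $1190 × 20% = $238. Member owes $1561 (running OOP $1561).
Claim 2 ($1150): 20% coinsurance on $1150 = $230. Member pays $230; OOP now $1791.
Claim 3 ($1674): deductible met; 20% of $1674 = $334.80. Cost to member: $334.80. OOP to date $2125.80.
Claim 4 ($346): deductible already satisfied, so member's share is 20% × $346 = $69.20. Member owes $69.20 (running OOP $2195).
Summing the member's payments: $1561 + $230 + $334.80 + $69.20 = $2195.

$2195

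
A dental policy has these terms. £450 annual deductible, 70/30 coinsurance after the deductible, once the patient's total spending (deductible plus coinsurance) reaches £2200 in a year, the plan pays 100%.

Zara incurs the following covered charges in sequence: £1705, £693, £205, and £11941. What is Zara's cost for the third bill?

£61.50

Claim 1 (£1705): £450 to deductible, leaving £1255; coinsurance £1255 × 30% = £376.50. Cost to patient: £826.50. OOP to date £826.50.
Claim 2 (£693): deductible already satisfied, so patient's share is 30% × £693 = £207.90. Patient owes £207.90 (running OOP £1034.40).
Claim 3 (£205): deductible already satisfied, so patient's share is 30% × £205 = £61.50. Patient owes £61.50 (running OOP £1095.90).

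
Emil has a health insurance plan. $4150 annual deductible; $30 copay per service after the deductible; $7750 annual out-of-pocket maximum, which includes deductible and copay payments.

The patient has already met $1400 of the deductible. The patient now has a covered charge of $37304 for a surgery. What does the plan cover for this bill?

$1400 of the $4150 deductible is already met, leaving $2750.
The remaining $34554 (= $37304 − $2750) moves to the copay.
Copay on this service: $30.
Patient responsibility before any cap: $2750 + $30 = $2780.
Cumulative spending $1400 + $2780 = $4180 stays under the $7750 maximum.
The insurer covers the remainder: $37304 − $2780 = $34524.

$34524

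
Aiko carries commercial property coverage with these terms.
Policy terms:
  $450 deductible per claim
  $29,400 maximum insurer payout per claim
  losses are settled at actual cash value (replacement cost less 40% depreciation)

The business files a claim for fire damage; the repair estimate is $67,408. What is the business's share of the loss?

$38,008

Depreciate 40%: the covered value is $67,408 × 0.6 = $40,444.80.
Subtract the deductible: $40,444.80 − $450 = $39,994.80.
The $29,400 per-incident cap binds; insurer pays $29,400.
Out of pocket: $67,408 − $29,400 = $38,008.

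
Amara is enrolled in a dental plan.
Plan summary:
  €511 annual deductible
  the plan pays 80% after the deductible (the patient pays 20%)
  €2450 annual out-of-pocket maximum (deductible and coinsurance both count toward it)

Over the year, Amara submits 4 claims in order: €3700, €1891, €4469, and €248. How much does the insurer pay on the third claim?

€3575.20

Claim 1 (€3700): deductible takes €511, €3189 remains; coinsurance €3189 × 20% = €637.80. Patient pays €1148.80; OOP now €1148.80. Insurer: €3700 − €1148.80 = €2551.20.
Claim 2 (€1891): deductible met; 20% of €1891 = €378.20. Patient owes €378.20 (running OOP €1527). Plan pays €1891 − €378.20 = €1512.80.
Claim 3 (€4469): deductible already satisfied, so patient's share is 20% × €4469 = €893.80. Cost to patient: €893.80. OOP to date €2420.80. Plan pays €4469 − €893.80 = €3575.20.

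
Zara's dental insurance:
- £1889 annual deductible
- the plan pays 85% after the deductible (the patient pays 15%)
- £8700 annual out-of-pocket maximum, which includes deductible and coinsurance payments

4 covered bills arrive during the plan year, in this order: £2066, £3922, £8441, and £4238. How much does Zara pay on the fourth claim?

£635.70

Claim 1 — £2066: £1889 finishes the deductible; £177 goes to coinsurance; 15% of £177 = £26.55. Patient owes £1915.55 (running OOP £1915.55).
Claim 2 — £3922: deductible already satisfied, so patient's share is 15% × £3922 = £588.30. Cost to patient: £588.30. OOP to date £2503.85.
Claim 3 — £8441: 15% coinsurance on £8441 = £1266.15. Patient pays £1266.15; OOP now £3770.
Claim 4 — £4238: deductible already satisfied, so patient's share is 15% × £4238 = £635.70. Patient pays £635.70; OOP now £4405.70.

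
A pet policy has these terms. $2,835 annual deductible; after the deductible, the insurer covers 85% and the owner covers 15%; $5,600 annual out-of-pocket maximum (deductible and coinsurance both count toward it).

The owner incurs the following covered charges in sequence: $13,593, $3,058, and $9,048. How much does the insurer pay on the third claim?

$8,355.40

Bill 1, $13,593: $2,835 finishes the deductible; $10,758 goes to coinsurance; owner's 15% is $1,613.70. Cost to owner: $4,448.70. OOP to date $4,448.70. Insurer: $13,593 − $4,448.70 = $9,144.30.
Bill 2, $3,058: 15% coinsurance on $3,058 = $458.70. Owner pays $458.70; OOP now $4,907.40. Insurer: $3,058 − $458.70 = $2,599.30.
Bill 3, $9,048: 15% coinsurance on $9,048 = $1,357.20. Adding that to $4,907.40 gives $6,264.60, past the $5,600 cap; owner pays only $5,600 − $4,907.40 = $692.60. Insurer: $9,048 − $692.60 = $8,355.40.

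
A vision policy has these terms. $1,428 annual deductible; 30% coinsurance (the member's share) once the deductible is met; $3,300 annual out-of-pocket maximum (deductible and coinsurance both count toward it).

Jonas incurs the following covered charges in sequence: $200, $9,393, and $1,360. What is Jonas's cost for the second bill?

$3,100

Claim 1 — $200: all of it applies to the deductible. Cost to member: $200. OOP to date $200.
Claim 2 — $9,393: deductible takes $1,228, $8,165 remains; 30% of $8,165 = $2,449.50. Deductible plus coinsurance: $1,228 + $2,449.50 = $3,677.50. Adding that to $200 gives $3,877.50, past the $3,300 cap; member pays only $3,300 − $200 = $3,100.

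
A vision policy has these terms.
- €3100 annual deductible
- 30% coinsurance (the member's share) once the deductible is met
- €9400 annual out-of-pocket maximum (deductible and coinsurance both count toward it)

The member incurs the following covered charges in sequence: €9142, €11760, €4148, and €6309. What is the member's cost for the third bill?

Claim 1 (€9142): deductible takes €3100, €6042 remains; member's 30% is €1812.60. Cost to member: €4912.60. OOP to date €4912.60.
Claim 2 (€11760): 30% coinsurance on €11760 = €3528. Member pays €3528; OOP now €8440.60.
Claim 3 (€4148): 30% coinsurance on €4148 = €1244.40. Adding that to €8440.60 gives €9685, past the €9400 cap; member pays only €9400 − €8440.60 = €959.40.

€959.40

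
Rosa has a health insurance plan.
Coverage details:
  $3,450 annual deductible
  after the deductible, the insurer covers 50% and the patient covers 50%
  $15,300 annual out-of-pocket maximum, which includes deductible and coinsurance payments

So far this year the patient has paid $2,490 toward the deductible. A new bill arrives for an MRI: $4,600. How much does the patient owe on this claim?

Deductible still to meet: $3,450 − $2,490 = $960.
The remaining $3,640 (= $4,600 − $960) moves to coinsurance.
Patient's 50% share of $3,640 is $1,820.
So the patient owes $960 + $1,820 = $2,780 before any cap.
Cumulative spending $2,490 + $2,780 = $5,270 stays under the $15,300 maximum.

$2,780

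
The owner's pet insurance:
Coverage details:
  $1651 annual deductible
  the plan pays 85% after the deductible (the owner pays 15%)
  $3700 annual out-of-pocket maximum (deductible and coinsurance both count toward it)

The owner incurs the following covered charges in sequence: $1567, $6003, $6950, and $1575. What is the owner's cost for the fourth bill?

#1 ($1567): entire amount goes to the deductible. Owner owes $1567 (running OOP $1567).
#2 ($6003): deductible takes $84, $5919 remains; coinsurance $5919 × 15% = $887.85. Cost to owner: $971.85. OOP to date $2538.85.
#3 ($6950): 15% coinsurance on $6950 = $1042.50. Cost to owner: $1042.50. OOP to date $3581.35.
#4 ($1575): deductible met; 15% of $1575 = $236.25. Adding that to $3581.35 gives $3817.60, past the $3700 cap; owner pays only $3700 − $3581.35 = $118.65.

$118.65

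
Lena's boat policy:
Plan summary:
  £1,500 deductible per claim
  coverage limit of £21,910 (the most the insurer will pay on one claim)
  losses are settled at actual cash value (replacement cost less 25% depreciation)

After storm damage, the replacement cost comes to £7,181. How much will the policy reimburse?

Depreciate 25%: the covered value is £7,181 × 0.75 = £5,385.75.
Less the £1,500 deductible: £5,385.75 − £1,500 = £3,885.75.
That's under the £21,910 cap, so the insurer reimburses the full £3,885.75.

£3,885.75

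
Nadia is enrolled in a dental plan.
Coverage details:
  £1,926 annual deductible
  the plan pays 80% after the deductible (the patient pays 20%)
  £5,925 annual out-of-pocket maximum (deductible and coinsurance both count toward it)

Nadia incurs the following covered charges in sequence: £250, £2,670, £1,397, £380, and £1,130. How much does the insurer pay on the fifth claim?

£904

Claim 1 (£250): fully absorbed by the deductible. Patient pays £250; OOP now £250. Insurer: £250 − £250 = £0.
Claim 2 (£2,670): £1,676 to deductible, leaving £994; 20% of £994 = £198.80. Cost to patient: £1,874.80. OOP to date £2,124.80. Plan pays £2,670 − £1,874.80 = £795.20.
Claim 3 (£1,397): deductible met; 20% of £1,397 = £279.40. Cost to patient: £279.40. OOP to date £2,404.20. Insurer: £1,397 − £279.40 = £1,117.60.
Claim 4 (£380): deductible already satisfied, so patient's share is 20% × £380 = £76. Cost to patient: £76. OOP to date £2,480.20. Plan pays £380 − £76 = £304.
Claim 5 (£1,130): deductible already satisfied, so patient's share is 20% × £1,130 = £226. Patient pays £226; OOP now £2,706.20. Insurer: £1,130 − £226 = £904.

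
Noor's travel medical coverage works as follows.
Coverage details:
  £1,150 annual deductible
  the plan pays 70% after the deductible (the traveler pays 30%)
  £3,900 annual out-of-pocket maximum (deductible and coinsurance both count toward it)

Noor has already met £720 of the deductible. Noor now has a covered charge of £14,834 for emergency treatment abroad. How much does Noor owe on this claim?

£3,180

Remaining deductible: £1,150 − £720 = £430.
That leaves £14,834 − £430 = £14,404 for coinsurance.
Coinsurance: £14,404 × 30% = £4,321.20.
So the traveler owes £430 + £4,321.20 = £4,751.20 before any cap.
Adding £4,751.20 to the £720 already spent would give £5,471.20, which exceeds the £3,900 cap; the traveler pays just £3,900 − £720 = £3,180.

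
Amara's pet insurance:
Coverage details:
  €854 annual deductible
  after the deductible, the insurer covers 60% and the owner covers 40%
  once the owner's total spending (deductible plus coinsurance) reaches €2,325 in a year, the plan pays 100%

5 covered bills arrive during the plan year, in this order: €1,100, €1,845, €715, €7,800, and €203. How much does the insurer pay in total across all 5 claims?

€9,338

Bill 1, €1,100: €854 finishes the deductible; €246 goes to coinsurance; coinsurance €246 × 40% = €98.40. Owner pays €952.40; OOP now €952.40. Plan pays €1,100 − €952.40 = €147.60.
Bill 2, €1,845: 40% coinsurance on €1,845 = €738. Owner owes €738 (running OOP €1,690.40). Insurer: €1,845 − €738 = €1,107.
Bill 3, €715: deductible met; 40% of €715 = €286. Owner owes €286 (running OOP €1,976.40). Insurer: €715 − €286 = €429.
Bill 4, €7,800: 40% coinsurance on €7,800 = €3,120. Adding that to €1,976.40 gives €5,096.40, past the €2,325 cap; owner pays only €2,325 − €1,976.40 = €348.60. Plan pays €7,800 − €348.60 = €7,451.40.
Bill 5, €203: 40% coinsurance on €203 = €81.20. Adding that to €2,325 gives €2,406.20, past the €2,325 cap; owner pays only €2,325 − €2,325 = €0. Plan pays €203 − €0 = €203.
Insurer total: €147.60 + €1,107 + €429 + €7,451.40 + €203 = €9,338.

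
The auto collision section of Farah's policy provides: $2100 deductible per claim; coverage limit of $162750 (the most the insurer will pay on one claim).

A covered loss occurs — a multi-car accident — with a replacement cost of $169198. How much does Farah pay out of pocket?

After the deductible, $169198 − $2100 = $167098 remains.
Since $167098 > $162750, the payout is capped at $162750.
Driver's share is the uncovered remainder: $169198 − $162750 = $6448.

$6448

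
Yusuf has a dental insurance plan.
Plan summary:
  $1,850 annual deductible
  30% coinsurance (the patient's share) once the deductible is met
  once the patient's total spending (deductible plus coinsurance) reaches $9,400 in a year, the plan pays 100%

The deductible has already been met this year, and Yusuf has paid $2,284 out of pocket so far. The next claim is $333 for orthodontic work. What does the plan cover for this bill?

With the deductible met, the entire $333 is subject to coinsurance.
30% of $333 = $99.90 falls to the patient.
Year-to-date out-of-pocket becomes $2,284 + $99.90 = $2,383.90, still under the $9,400 maximum, so no cap applies.
Insurer pays the balance: $333 − $99.90 = $233.10.

$233.10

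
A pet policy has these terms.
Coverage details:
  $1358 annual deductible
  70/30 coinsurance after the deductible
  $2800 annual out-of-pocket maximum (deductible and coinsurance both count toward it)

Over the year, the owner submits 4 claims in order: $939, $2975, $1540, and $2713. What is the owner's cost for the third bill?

$462

Bill 1, $939: entire amount goes to the deductible. Owner owes $939 (running OOP $939).
Bill 2, $2975: deductible takes $419, $2556 remains; owner's 30% is $766.80. Cost to owner: $1185.80. OOP to date $2124.80.
Bill 3, $1540: deductible met; 30% of $1540 = $462. Owner pays $462; OOP now $2586.80.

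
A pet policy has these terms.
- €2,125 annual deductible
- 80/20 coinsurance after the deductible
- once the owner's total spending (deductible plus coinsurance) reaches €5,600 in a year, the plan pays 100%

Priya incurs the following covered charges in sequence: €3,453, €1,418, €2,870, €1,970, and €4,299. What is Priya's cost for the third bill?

€574

Claim 1 (€3,453): €2,125 to deductible, leaving €1,328; 20% of €1,328 = €265.60. Cost to owner: €2,390.60. OOP to date €2,390.60.
Claim 2 (€1,418): 20% coinsurance on €1,418 = €283.60. Cost to owner: €283.60. OOP to date €2,674.20.
Claim 3 (€2,870): deductible already satisfied, so owner's share is 20% × €2,870 = €574. Cost to owner: €574. OOP to date €3,248.20.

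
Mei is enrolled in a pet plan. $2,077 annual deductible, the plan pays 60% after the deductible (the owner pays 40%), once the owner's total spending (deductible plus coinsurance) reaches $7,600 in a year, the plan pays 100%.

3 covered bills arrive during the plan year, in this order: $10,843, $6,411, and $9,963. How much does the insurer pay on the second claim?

Claim 1 ($10,843): $2,077 finishes the deductible; $8,766 goes to coinsurance; owner's 40% is $3,506.40. Owner owes $5,583.40 (running OOP $5,583.40). Plan pays $10,843 − $5,583.40 = $5,259.60.
Claim 2 ($6,411): 40% coinsurance on $6,411 = $2,564.40. Adding that to $5,583.40 gives $8,147.80, past the $7,600 cap; owner pays only $7,600 − $5,583.40 = $2,016.60. Insurer: $6,411 − $2,016.60 = $4,394.40.

$4,394.40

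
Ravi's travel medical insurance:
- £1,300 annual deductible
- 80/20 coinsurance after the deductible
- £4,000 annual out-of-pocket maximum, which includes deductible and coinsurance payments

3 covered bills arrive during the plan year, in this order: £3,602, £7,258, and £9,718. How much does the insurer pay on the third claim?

Bill 1, £3,602: £1,300 finishes the deductible; £2,302 goes to coinsurance; 20% of £2,302 = £460.40. Traveler pays £1,760.40; OOP now £1,760.40. Plan pays £3,602 − £1,760.40 = £1,841.60.
Bill 2, £7,258: deductible already satisfied, so traveler's share is 20% × £7,258 = £1,451.60. Cost to traveler: £1,451.60. OOP to date £3,212. Insurer: £7,258 − £1,451.60 = £5,806.40.
Bill 3, £9,718: deductible already satisfied, so traveler's share is 20% × £9,718 = £1,943.60. That would push OOP to £5,155.60, over the £4,000 cap, so traveler pays £4,000 − £3,212 = £788. Insurer: £9,718 − £788 = £8,930.

£8,930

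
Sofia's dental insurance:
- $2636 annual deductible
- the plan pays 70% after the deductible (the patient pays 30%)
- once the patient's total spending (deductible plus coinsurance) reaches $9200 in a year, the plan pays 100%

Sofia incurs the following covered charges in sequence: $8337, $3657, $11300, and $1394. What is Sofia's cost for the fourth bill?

$366.60

Bill 1, $8337: $2636 to deductible, leaving $5701; 30% of $5701 = $1710.30. Patient pays $4346.30; OOP now $4346.30.
Bill 2, $3657: deductible already satisfied, so patient's share is 30% × $3657 = $1097.10. Patient owes $1097.10 (running OOP $5443.40).
Bill 3, $11300: 30% coinsurance on $11300 = $3390. Patient pays $3390; OOP now $8833.40.
Bill 4, $1394: deductible met; 30% of $1394 = $418.20. That would push OOP to $9251.60, over the $9200 cap, so patient pays $9200 − $8833.40 = $366.60.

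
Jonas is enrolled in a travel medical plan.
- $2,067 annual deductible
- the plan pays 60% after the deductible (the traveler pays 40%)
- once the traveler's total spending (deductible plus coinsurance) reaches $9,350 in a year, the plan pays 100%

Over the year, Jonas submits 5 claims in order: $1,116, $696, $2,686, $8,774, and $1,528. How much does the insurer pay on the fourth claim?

$5,264.40

Bill 1, $1,116: all of it applies to the deductible. Cost to traveler: $1,116. OOP to date $1,116. Plan pays $1,116 − $1,116 = $0.
Bill 2, $696: entire amount goes to the deductible. Traveler owes $696 (running OOP $1,812). Insurer: $696 − $696 = $0.
Bill 3, $2,686: $255 to deductible, leaving $2,431; coinsurance $2,431 × 40% = $972.40. Traveler pays $1,227.40; OOP now $3,039.40. Insurer: $2,686 − $1,227.40 = $1,458.60.
Bill 4, $8,774: deductible met; 40% of $8,774 = $3,509.60. Cost to traveler: $3,509.60. OOP to date $6,549. Plan pays $8,774 − $3,509.60 = $5,264.40.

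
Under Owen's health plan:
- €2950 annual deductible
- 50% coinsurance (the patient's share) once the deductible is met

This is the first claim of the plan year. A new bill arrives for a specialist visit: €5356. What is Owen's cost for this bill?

€4153

The full €2950 deductible is still open; €2950 of this bill applies to it.
The remaining €2406 (= €5356 − €2950) moves to coinsurance.
50% of €2406 = €1203 falls to the patient.
That puts the patient's cost at €2950 + €1203 = €4153.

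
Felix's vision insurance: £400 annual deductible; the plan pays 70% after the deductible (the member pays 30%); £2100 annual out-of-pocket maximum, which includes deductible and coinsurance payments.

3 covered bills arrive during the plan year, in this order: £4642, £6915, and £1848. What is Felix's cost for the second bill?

#1 (£4642): £400 finishes the deductible; £4242 goes to coinsurance; 30% of £4242 = £1272.60. Member pays £1672.60; OOP now £1672.60.
#2 (£6915): deductible met; 30% of £6915 = £2074.50. OOP would hit £3747.10 > £2100, so the cap limits the member to £2100 − £1672.60 = £427.40.

£427.40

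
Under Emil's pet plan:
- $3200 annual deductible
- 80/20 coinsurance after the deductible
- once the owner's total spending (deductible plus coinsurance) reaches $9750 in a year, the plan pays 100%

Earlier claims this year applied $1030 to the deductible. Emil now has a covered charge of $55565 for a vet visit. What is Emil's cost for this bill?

$1030 of the $3200 deductible is already met, leaving $2170.
That leaves $55565 − $2170 = $53395 for coinsurance.
Coinsurance: $53395 × 20% = $10679.
That puts the owner's cost at $2170 + $10679 = $12849 before any cap.
Year-to-date out-of-pocket would reach $1030 + $12849 = $13879, above the $9750 maximum, so the owner pays only $9750 − $1030 = $8720.

$8720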